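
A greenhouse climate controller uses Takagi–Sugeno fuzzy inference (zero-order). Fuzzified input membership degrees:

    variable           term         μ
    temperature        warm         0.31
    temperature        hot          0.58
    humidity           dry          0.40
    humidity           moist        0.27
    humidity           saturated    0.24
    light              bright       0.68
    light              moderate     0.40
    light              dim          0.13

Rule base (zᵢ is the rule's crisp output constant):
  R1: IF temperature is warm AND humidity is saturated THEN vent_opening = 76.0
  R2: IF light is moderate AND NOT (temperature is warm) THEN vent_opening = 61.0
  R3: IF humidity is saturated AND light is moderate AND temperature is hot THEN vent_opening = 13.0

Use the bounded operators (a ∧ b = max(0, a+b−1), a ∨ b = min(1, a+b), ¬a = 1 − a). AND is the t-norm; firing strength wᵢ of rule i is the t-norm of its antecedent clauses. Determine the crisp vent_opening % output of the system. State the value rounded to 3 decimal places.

61.000

R1 (z=76.0): warm=0.31, saturated=0.24; AND[max(0, a+b−1)] → w = 0.00
R2 (z=61.0): moderate=0.40, ¬warm=1−0.31=0.69; AND[max(0, a+b−1)] → w = 0.09
R3 (z=13.0): saturated=0.24, moderate=0.40, hot=0.58; AND[max(0, a+b−1)] → w = 0.00
Weighted average = (0.00·76.0 + 0.09·61.0 + 0.00·13.0) / (0.00 + 0.09 + 0.00)
  = 5.4900 / 0.0900 = 61.000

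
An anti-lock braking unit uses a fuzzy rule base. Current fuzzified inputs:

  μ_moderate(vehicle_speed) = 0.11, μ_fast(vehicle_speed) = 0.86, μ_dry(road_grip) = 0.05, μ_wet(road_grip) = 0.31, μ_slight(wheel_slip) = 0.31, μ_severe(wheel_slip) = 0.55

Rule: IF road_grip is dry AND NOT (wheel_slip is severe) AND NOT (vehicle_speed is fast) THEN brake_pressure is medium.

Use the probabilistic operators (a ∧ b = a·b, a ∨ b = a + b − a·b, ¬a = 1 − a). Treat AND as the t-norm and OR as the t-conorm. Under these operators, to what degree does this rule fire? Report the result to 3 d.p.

0.003

firing strength: dry=0.05, ¬severe=1−0.55=0.45, ¬fast=1−0.86=0.14; AND[a·b] → w = 0.0032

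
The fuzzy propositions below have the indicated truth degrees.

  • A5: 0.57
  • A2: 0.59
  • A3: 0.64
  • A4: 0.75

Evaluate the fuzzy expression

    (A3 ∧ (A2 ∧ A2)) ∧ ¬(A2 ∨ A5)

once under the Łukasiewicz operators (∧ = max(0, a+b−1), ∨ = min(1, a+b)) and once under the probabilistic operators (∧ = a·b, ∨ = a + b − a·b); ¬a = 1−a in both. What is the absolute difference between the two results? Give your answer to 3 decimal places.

0.039

Under Łukasiewicz:
  A2 ∧ A2 = max(0, a+b−1) on (0.59, 0.59) = 0.18
  A3 ∧ (A2 ∧ A2) = max(0, a+b−1) on (0.64, 0.18) = 0.00
  A2 ∨ A5 = min(1, a+b) on (0.59, 0.57) = 1.00
  ¬(A2 ∨ A5) = 1 − 1.00 = 0.00
  (A3 ∧ (A2 ∧ A2)) ∧ ¬(A2 ∨ A5) = max(0, a+b−1) on (0.00, 0.00) = 0.00
  → value = 0.0000
Under probabilistic:
  A2 ∧ A2 = a·b on (0.5900, 0.5900) = 0.3481
  A3 ∧ (A2 ∧ A2) = a·b on (0.6400, 0.3481) = 0.2228
  A2 ∨ A5 = a + b − a·b on (0.5900, 0.5700) = 0.8237
  ¬(A2 ∨ A5) = 1 − 0.8237 = 0.1763
  (A3 ∧ (A2 ∧ A2)) ∧ ¬(A2 ∨ A5) = a·b on (0.2228, 0.1763) = 0.0393
  → value = 0.0393
|0.0000 − 0.0393| = 0.039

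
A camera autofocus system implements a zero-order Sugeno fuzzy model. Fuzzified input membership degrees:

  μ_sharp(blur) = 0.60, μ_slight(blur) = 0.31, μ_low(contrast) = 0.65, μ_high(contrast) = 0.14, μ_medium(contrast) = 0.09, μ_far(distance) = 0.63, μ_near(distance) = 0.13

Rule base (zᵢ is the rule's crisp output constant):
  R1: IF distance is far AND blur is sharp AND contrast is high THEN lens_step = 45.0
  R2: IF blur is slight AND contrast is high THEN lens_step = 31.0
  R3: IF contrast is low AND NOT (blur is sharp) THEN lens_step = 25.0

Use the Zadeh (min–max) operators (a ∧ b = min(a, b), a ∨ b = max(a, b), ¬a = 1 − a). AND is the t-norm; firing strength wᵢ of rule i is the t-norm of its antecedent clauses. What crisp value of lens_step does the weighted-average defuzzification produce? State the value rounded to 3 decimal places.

30.353

R1 (z=45.0): far=0.63, sharp=0.60, high=0.14; AND[min(a, b)] → w = 0.14
R2 (z=31.0): slight=0.31, high=0.14; AND[min(a, b)] → w = 0.14
R3 (z=25.0): low=0.65, ¬sharp=1−0.60=0.40; AND[min(a, b)] → w = 0.40
Weighted average = (0.14·45.0 + 0.14·31.0 + 0.40·25.0) / (0.14 + 0.14 + 0.40)
  = 20.6400 / 0.6800 = 30.353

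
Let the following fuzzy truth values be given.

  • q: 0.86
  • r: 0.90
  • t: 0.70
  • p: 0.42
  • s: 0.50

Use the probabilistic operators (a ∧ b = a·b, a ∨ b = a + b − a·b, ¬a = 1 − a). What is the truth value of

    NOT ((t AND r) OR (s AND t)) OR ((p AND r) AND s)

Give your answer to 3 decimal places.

0.384

t AND r = a·b on (0.7000, 0.9000) = 0.6300
s AND t = a·b on (0.5000, 0.7000) = 0.3500
(t AND r) OR (s AND t) = a + b − a·b on (0.6300, 0.3500) = 0.7595
NOT ((t AND r) OR (s AND t)) = 1 − 0.7595 = 0.2405
p AND r = a·b on (0.4200, 0.9000) = 0.3780
(p AND r) AND s = a·b on (0.3780, 0.5000) = 0.1890
NOT ((t AND r) OR (s AND t)) OR ((p AND r) AND s) = a + b − a·b on (0.2405, 0.1890) = 0.3840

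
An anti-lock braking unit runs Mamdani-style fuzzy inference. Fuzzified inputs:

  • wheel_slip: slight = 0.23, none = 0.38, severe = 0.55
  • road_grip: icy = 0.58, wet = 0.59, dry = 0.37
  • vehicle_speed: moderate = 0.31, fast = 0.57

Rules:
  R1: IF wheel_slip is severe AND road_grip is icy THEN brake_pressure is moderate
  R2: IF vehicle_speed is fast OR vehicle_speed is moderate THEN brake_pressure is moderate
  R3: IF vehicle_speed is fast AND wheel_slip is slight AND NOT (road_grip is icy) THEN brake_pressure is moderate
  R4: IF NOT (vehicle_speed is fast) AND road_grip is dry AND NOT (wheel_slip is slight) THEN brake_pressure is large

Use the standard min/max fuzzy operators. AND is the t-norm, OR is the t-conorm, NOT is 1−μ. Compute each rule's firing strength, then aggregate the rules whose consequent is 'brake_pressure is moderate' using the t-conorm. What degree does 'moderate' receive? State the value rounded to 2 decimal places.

0.57

R1: severe=0.55, icy=0.58; AND[min(a, b)] → w = 0.55
R2: fast=0.57, moderate=0.31; OR[max(a, b)] → w = 0.57
R3: fast=0.57, slight=0.23, ¬icy=1−0.58=0.42; AND[min(a, b)] → w = 0.23
R4: ¬fast=1−0.57=0.43, dry=0.37, ¬slight=1−0.23=0.77; AND[min(a, b)] → w = 0.37
Rules with consequent 'moderate': {R1, R2, R3} → strengths 0.55, 0.57, 0.23
Aggregate via t-conorm [max(a, b)]: 0.57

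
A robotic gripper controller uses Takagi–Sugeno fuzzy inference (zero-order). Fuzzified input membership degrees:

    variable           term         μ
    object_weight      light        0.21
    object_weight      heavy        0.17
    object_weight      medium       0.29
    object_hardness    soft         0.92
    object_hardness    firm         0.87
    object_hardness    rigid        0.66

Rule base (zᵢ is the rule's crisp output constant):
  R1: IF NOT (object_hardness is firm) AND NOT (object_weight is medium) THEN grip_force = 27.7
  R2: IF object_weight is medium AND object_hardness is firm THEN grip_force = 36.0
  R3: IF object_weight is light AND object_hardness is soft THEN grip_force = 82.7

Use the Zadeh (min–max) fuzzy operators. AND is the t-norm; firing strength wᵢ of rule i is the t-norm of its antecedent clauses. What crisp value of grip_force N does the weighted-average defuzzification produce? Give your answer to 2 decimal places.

R1 (z=27.7): ¬firm=1−0.87=0.13, ¬medium=1−0.29=0.71; AND[min(a, b)] → w = 0.13
R2 (z=36.0): medium=0.29, firm=0.87; AND[min(a, b)] → w = 0.29
R3 (z=82.7): light=0.21, soft=0.92; AND[min(a, b)] → w = 0.21
Weighted average = (0.13·27.7 + 0.29·36.0 + 0.21·82.7) / (0.13 + 0.29 + 0.21)
  = 31.4080 / 0.6300 = 49.85

49.85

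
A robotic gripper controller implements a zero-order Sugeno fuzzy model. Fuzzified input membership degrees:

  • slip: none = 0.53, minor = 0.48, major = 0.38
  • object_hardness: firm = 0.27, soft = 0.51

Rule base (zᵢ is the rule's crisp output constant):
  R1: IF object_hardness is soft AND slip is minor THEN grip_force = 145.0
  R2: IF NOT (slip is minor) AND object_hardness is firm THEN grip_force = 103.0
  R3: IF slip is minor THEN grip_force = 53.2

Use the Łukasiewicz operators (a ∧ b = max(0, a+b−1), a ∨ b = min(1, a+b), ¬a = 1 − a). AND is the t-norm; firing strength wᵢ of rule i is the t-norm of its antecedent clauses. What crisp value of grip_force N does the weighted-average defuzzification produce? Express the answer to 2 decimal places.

53.20

R1 (z=145.0): soft=0.51, minor=0.48; AND[max(0, a+b−1)] → w = 0.00
R2 (z=103.0): ¬minor=1−0.48=0.52, firm=0.27; AND[max(0, a+b−1)] → w = 0.00
R3 (z=53.2): minor=0.48 → w = 0.48
Weighted average = (0.00·145.0 + 0.00·103.0 + 0.48·53.2) / (0.00 + 0.00 + 0.48)
  = 25.5360 / 0.4800 = 53.20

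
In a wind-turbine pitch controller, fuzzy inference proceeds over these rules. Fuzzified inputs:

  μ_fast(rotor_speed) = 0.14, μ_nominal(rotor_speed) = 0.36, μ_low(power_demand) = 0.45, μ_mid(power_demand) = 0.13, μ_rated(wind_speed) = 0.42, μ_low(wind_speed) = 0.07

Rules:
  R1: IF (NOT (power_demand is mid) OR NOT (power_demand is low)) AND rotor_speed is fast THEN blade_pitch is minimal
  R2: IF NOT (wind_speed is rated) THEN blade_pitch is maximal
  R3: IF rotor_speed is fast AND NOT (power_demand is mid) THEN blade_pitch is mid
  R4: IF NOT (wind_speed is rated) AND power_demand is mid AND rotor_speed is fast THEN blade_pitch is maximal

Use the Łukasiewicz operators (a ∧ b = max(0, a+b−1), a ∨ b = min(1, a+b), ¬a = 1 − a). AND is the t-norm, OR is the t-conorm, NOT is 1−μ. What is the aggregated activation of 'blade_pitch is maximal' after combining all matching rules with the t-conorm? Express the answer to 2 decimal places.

R1: (¬mid=1−0.13=0.87 OR ¬low=1−0.45=0.55) = 1.00; AND[max(0, a+b−1)] with fast=0.14 → w = 0.14
R2: ¬rated=1−0.42=0.58 → w = 0.58
R3: fast=0.14, ¬mid=1−0.13=0.87; AND[max(0, a+b−1)] → w = 0.01
R4: ¬rated=1−0.42=0.58, mid=0.13, fast=0.14; AND[max(0, a+b−1)] → w = 0.00
Rules with consequent 'maximal': {R2, R4} → strengths 0.58, 0.00
Aggregate via t-conorm [min(1, a+b)]: 0.58

0.58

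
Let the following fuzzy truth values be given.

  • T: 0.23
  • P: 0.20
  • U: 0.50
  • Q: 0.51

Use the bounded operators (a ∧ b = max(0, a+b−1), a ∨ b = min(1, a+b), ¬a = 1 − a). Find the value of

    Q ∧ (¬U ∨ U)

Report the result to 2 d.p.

0.51

¬U = 1 − 0.50 = 0.50
¬U ∨ U = min(1, a+b) on (0.50, 0.50) = 1.00
Q ∧ (¬U ∨ U) = max(0, a+b−1) on (0.51, 1.00) = 0.51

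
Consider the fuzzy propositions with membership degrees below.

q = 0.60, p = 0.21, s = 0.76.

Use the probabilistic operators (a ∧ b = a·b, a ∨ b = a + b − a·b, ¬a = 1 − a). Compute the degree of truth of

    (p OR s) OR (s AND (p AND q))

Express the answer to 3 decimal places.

p OR s = a + b − a·b on (0.2100, 0.7600) = 0.8104
p AND q = a·b on (0.2100, 0.6000) = 0.1260
s AND (p AND q) = a·b on (0.7600, 0.1260) = 0.0958
(p OR s) OR (s AND (p AND q)) = a + b − a·b on (0.8104, 0.0958) = 0.8286

0.829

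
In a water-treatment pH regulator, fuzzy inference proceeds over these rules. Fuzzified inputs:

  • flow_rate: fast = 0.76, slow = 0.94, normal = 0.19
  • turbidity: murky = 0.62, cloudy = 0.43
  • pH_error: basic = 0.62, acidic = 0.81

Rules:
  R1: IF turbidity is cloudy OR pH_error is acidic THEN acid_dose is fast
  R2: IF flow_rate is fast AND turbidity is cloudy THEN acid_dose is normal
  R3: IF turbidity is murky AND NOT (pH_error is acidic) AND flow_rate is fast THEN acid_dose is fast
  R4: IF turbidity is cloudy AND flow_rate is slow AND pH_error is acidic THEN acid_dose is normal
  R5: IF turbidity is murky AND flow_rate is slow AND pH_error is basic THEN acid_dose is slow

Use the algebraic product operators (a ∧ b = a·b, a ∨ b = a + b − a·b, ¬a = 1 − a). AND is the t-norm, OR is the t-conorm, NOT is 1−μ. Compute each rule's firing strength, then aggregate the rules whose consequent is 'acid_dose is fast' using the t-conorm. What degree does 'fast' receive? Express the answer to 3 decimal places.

0.901

R1: cloudy=0.43, acidic=0.81; OR[a + b − a·b] → w = 0.8917
R2: fast=0.76, cloudy=0.43; AND[a·b] → w = 0.3268
R3: murky=0.62, ¬acidic=1−0.81=0.19, fast=0.76; AND[a·b] → w = 0.0895
R4: cloudy=0.43, slow=0.94, acidic=0.81; AND[a·b] → w = 0.3274
R5: murky=0.62, slow=0.94, basic=0.62; AND[a·b] → w = 0.3613
Rules with consequent 'fast': {R1, R3} → strengths 0.8917, 0.0895
Aggregate via t-conorm [a + b − a·b]: 0.9014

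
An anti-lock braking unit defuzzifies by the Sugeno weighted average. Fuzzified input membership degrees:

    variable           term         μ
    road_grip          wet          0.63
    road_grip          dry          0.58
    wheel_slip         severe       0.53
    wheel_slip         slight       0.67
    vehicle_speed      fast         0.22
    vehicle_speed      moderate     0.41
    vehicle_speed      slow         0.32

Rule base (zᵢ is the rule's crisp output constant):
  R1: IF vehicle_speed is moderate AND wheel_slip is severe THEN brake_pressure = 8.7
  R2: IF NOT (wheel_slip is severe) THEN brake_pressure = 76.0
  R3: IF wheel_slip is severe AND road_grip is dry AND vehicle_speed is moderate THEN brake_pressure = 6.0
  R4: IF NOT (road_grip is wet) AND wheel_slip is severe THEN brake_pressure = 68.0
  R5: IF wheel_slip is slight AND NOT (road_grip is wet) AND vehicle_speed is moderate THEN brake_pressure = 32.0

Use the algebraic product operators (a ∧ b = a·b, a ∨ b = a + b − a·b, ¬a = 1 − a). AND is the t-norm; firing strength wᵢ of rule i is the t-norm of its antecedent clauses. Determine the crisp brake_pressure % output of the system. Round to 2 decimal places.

R1 (z=8.7): moderate=0.41, severe=0.53; AND[a·b] → w = 0.2173
R2 (z=76.0): ¬severe=1−0.53=0.47 → w = 0.4700
R3 (z=6.0): severe=0.53, dry=0.58, moderate=0.41; AND[a·b] → w = 0.1260
R4 (z=68.0): ¬wet=1−0.63=0.37, severe=0.53; AND[a·b] → w = 0.1961
R5 (z=32.0): slight=0.67, ¬wet=1−0.63=0.37, moderate=0.41; AND[a·b] → w = 0.1016
Weighted average = (0.2173·8.7 + 0.4700·76.0 + 0.1260·6.0 + 0.1961·68.0 + 0.1016·32.0) / (0.2173 + 0.4700 + 0.1260 + 0.1961 + 0.1016)
  = 54.9540 / 1.1111 = 49.46

49.46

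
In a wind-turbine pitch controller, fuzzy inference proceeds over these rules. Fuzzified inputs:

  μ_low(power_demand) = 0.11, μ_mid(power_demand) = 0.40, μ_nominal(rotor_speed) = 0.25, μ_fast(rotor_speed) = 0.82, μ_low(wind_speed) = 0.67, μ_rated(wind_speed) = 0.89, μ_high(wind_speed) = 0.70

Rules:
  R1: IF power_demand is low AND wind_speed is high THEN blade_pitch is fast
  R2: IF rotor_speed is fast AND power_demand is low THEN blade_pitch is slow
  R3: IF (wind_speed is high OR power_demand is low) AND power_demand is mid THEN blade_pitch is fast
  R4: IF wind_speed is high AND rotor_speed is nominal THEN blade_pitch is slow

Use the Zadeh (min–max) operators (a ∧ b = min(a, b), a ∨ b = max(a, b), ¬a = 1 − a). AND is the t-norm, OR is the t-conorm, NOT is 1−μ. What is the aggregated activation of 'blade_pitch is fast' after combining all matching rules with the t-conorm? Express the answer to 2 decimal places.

R1: low=0.11, high=0.70; AND[min(a, b)] → w = 0.11
R2: fast=0.82, low=0.11; AND[min(a, b)] → w = 0.11
R3: (high=0.70 OR low=0.11) = 0.70; AND[min(a, b)] with mid=0.40 → w = 0.40
R4: high=0.70, nominal=0.25; AND[min(a, b)] → w = 0.25
Rules with consequent 'fast': {R1, R3} → strengths 0.11, 0.40
Aggregate via t-conorm [max(a, b)]: 0.40

0.40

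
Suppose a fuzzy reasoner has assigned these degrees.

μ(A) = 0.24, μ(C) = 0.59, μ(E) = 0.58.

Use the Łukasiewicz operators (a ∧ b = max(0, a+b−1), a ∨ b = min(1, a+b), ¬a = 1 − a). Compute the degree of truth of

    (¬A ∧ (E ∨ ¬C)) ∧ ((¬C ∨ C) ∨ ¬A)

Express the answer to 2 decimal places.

¬A = 1 − 0.24 = 0.76
¬C = 1 − 0.59 = 0.41
E ∨ ¬C = min(1, a+b) on (0.58, 0.41) = 0.99
¬A ∧ (E ∨ ¬C) = max(0, a+b−1) on (0.76, 0.99) = 0.75
¬C = 1 − 0.59 = 0.41
¬C ∨ C = min(1, a+b) on (0.41, 0.59) = 1.00
¬A = 1 − 0.24 = 0.76
(¬C ∨ C) ∨ ¬A = min(1, a+b) on (1.00, 0.76) = 1.00
(¬A ∧ (E ∨ ¬C)) ∧ ((¬C ∨ C) ∨ ¬A) = max(0, a+b−1) on (0.75, 1.00) = 0.75

0.75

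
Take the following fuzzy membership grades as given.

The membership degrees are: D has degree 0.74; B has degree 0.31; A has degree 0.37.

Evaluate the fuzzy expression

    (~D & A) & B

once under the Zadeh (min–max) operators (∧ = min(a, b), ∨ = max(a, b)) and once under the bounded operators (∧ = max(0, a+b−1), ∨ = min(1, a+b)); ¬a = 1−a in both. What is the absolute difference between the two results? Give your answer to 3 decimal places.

Under Zadeh (min–max):
  ~D = 1 − 0.74 = 0.26
  ~D & A = min(a, b) on (0.26, 0.37) = 0.26
  (~D & A) & B = min(a, b) on (0.26, 0.31) = 0.26
  → value = 0.2600
Under bounded:
  ~D = 1 − 0.74 = 0.26
  ~D & A = max(0, a+b−1) on (0.26, 0.37) = 0.00
  (~D & A) & B = max(0, a+b−1) on (0.00, 0.31) = 0.00
  → value = 0.0000
|0.2600 − 0.0000| = 0.260

0.260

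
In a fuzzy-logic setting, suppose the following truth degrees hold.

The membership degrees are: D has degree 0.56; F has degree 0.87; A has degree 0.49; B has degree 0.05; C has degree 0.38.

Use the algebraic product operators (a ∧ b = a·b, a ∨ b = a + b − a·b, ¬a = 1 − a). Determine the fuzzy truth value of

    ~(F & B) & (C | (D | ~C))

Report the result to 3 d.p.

0.857

F & B = a·b on (0.8700, 0.0500) = 0.0435
~(F & B) = 1 − 0.0435 = 0.9565
~C = 1 − 0.3800 = 0.6200
D | ~C = a + b − a·b on (0.5600, 0.6200) = 0.8328
C | (D | ~C) = a + b − a·b on (0.3800, 0.8328) = 0.8963
~(F & B) & (C | (D | ~C)) = a·b on (0.9565, 0.8963) = 0.8573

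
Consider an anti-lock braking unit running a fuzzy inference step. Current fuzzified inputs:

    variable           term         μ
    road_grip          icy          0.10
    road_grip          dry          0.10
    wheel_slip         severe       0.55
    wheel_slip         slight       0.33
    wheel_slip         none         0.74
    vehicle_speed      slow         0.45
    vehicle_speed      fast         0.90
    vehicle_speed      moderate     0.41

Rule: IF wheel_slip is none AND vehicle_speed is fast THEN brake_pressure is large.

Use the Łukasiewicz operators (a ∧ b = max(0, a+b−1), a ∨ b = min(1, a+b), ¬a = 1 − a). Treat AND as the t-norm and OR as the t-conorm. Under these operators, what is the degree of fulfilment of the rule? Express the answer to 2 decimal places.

firing strength: none=0.74, fast=0.90; AND[max(0, a+b−1)] → w = 0.64

0.64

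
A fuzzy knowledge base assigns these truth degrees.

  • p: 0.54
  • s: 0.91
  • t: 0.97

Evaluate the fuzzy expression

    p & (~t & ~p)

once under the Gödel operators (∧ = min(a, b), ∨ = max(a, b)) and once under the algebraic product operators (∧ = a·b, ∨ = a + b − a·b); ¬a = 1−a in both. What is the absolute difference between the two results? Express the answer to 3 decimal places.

0.023

Under Gödel:
  ~t = 1 − 0.97 = 0.03
  ~p = 1 − 0.54 = 0.46
  ~t & ~p = min(a, b) on (0.03, 0.46) = 0.03
  p & (~t & ~p) = min(a, b) on (0.54, 0.03) = 0.03
  → value = 0.0300
Under algebraic product:
  ~t = 1 − 0.9700 = 0.0300
  ~p = 1 − 0.5400 = 0.4600
  ~t & ~p = a·b on (0.0300, 0.4600) = 0.0138
  p & (~t & ~p) = a·b on (0.5400, 0.0138) = 0.0075
  → value = 0.0075
|0.0300 − 0.0075| = 0.023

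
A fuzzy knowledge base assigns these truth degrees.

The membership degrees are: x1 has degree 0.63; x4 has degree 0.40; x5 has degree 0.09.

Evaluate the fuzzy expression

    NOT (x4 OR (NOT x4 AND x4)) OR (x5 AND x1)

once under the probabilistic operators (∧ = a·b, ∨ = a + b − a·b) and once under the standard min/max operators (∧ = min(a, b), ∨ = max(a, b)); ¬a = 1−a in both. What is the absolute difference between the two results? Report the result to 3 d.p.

0.113

Under probabilistic:
  NOT x4 = 1 − 0.4000 = 0.6000
  NOT x4 AND x4 = a·b on (0.6000, 0.4000) = 0.2400
  x4 OR (NOT x4 AND x4) = a + b − a·b on (0.4000, 0.2400) = 0.5440
  NOT (x4 OR (NOT x4 AND x4)) = 1 − 0.5440 = 0.4560
  x5 AND x1 = a·b on (0.0900, 0.6300) = 0.0567
  NOT (x4 OR (NOT x4 AND x4)) OR (x5 AND x1) = a + b − a·b on (0.4560, 0.0567) = 0.4868
  → value = 0.4868
Under standard min/max:
  NOT x4 = 1 − 0.40 = 0.60
  NOT x4 AND x4 = min(a, b) on (0.60, 0.40) = 0.40
  x4 OR (NOT x4 AND x4) = max(a, b) on (0.40, 0.40) = 0.40
  NOT (x4 OR (NOT x4 AND x4)) = 1 − 0.40 = 0.60
  x5 AND x1 = min(a, b) on (0.09, 0.63) = 0.09
  NOT (x4 OR (NOT x4 AND x4)) OR (x5 AND x1) = max(a, b) on (0.60, 0.09) = 0.60
  → value = 0.6000
|0.4868 − 0.6000| = 0.113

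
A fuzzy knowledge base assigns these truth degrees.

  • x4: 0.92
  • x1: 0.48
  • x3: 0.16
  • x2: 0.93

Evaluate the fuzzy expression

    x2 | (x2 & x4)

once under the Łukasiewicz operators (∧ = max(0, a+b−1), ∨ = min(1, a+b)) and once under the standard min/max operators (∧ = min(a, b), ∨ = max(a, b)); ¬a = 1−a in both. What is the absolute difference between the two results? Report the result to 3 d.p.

0.070

Under Łukasiewicz:
  x2 & x4 = max(0, a+b−1) on (0.93, 0.92) = 0.85
  x2 | (x2 & x4) = min(1, a+b) on (0.93, 0.85) = 1.00
  → value = 1.0000
Under standard min/max:
  x2 & x4 = min(a, b) on (0.93, 0.92) = 0.92
  x2 | (x2 & x4) = max(a, b) on (0.93, 0.92) = 0.93
  → value = 0.9300
|1.0000 − 0.9300| = 0.070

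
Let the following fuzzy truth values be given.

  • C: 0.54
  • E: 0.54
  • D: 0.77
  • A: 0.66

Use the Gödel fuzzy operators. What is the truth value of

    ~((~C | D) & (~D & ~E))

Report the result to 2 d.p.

0.77

~C = 1 − 0.54 = 0.46
~C | D = max(a, b) on (0.46, 0.77) = 0.77
~D = 1 − 0.77 = 0.23
~E = 1 − 0.54 = 0.46
~D & ~E = min(a, b) on (0.23, 0.46) = 0.23
(~C | D) & (~D & ~E) = min(a, b) on (0.77, 0.23) = 0.23
~((~C | D) & (~D & ~E)) = 1 − 0.23 = 0.77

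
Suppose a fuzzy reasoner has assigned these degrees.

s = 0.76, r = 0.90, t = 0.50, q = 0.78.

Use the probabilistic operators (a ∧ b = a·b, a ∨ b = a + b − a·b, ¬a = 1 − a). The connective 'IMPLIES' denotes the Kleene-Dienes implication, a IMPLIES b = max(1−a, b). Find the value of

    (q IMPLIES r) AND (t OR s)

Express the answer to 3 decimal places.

q IMPLIES r  [Kleene-Dienes: max(1−a, b)] with a=0.7800, b=0.9000 → 0.9000
t OR s = a + b − a·b on (0.5000, 0.7600) = 0.8800
(q IMPLIES r) AND (t OR s) = a·b on (0.9000, 0.8800) = 0.7920

0.792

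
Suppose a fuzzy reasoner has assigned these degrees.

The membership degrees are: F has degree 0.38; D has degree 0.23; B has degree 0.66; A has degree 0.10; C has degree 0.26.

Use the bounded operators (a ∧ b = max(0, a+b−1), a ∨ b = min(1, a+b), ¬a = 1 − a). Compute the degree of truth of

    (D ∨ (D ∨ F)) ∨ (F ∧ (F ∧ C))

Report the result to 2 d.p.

D ∨ F = min(1, a+b) on (0.23, 0.38) = 0.61
D ∨ (D ∨ F) = min(1, a+b) on (0.23, 0.61) = 0.84
F ∧ C = max(0, a+b−1) on (0.38, 0.26) = 0.00
F ∧ (F ∧ C) = max(0, a+b−1) on (0.38, 0.00) = 0.00
(D ∨ (D ∨ F)) ∨ (F ∧ (F ∧ C)) = min(1, a+b) on (0.84, 0.00) = 0.84

0.84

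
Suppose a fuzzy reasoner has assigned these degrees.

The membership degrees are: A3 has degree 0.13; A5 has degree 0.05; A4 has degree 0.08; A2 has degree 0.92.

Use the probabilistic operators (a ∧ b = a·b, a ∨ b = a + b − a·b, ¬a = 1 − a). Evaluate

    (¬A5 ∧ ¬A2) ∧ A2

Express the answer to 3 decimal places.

0.070

¬A5 = 1 − 0.0500 = 0.9500
¬A2 = 1 − 0.9200 = 0.0800
¬A5 ∧ ¬A2 = a·b on (0.9500, 0.0800) = 0.0760
(¬A5 ∧ ¬A2) ∧ A2 = a·b on (0.0760, 0.9200) = 0.0699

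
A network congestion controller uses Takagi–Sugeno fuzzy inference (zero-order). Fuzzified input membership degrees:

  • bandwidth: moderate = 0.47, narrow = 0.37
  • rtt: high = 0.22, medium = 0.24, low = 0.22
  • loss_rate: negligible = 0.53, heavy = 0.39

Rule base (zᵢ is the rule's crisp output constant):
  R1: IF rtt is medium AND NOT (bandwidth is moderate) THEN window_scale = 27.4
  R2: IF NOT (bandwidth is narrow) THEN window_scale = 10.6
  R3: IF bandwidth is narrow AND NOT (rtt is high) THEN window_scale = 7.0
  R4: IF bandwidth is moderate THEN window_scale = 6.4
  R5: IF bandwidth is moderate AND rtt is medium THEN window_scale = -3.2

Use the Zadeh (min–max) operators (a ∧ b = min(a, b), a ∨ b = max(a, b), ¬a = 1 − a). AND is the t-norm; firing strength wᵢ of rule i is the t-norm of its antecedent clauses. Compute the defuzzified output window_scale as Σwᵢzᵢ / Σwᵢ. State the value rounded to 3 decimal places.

R1 (z=27.4): medium=0.24, ¬moderate=1−0.47=0.53; AND[min(a, b)] → w = 0.24
R2 (z=10.6): ¬narrow=1−0.37=0.63 → w = 0.63
R3 (z=7.0): narrow=0.37, ¬high=1−0.22=0.78; AND[min(a, b)] → w = 0.37
R4 (z=6.4): moderate=0.47 → w = 0.47
R5 (z=-3.2): moderate=0.47, medium=0.24; AND[min(a, b)] → w = 0.24
Weighted average = (0.24·27.4 + 0.63·10.6 + 0.37·7.0 + 0.47·6.4 + 0.24·-3.2) / (0.24 + 0.63 + 0.37 + 0.47 + 0.24)
  = 18.0840 / 1.9500 = 9.274

9.274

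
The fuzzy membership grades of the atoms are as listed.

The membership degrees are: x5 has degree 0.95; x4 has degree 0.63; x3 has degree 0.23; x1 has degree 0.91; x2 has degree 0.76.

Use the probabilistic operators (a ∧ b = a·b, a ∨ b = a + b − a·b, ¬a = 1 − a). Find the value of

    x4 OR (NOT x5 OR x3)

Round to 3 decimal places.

NOT x5 = 1 − 0.9500 = 0.0500
NOT x5 OR x3 = a + b − a·b on (0.0500, 0.2300) = 0.2685
x4 OR (NOT x5 OR x3) = a + b − a·b on (0.6300, 0.2685) = 0.7293

0.729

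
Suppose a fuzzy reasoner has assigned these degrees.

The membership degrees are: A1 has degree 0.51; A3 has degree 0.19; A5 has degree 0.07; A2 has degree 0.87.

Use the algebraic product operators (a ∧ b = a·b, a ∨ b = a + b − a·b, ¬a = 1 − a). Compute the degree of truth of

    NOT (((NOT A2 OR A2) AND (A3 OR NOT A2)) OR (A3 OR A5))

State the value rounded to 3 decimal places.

0.556

NOT A2 = 1 − 0.8700 = 0.1300
NOT A2 OR A2 = a + b − a·b on (0.1300, 0.8700) = 0.8869
NOT A2 = 1 − 0.8700 = 0.1300
A3 OR NOT A2 = a + b − a·b on (0.1900, 0.1300) = 0.2953
(NOT A2 OR A2) AND (A3 OR NOT A2) = a·b on (0.8869, 0.2953) = 0.2619
A3 OR A5 = a + b − a·b on (0.1900, 0.0700) = 0.2467
((NOT A2 OR A2) AND (A3 OR NOT A2)) OR (A3 OR A5) = a + b − a·b on (0.2619, 0.2467) = 0.4440
NOT (((NOT A2 OR A2) AND (A3 OR NOT A2)) OR (A3 OR A5)) = 1 − 0.4440 = 0.5560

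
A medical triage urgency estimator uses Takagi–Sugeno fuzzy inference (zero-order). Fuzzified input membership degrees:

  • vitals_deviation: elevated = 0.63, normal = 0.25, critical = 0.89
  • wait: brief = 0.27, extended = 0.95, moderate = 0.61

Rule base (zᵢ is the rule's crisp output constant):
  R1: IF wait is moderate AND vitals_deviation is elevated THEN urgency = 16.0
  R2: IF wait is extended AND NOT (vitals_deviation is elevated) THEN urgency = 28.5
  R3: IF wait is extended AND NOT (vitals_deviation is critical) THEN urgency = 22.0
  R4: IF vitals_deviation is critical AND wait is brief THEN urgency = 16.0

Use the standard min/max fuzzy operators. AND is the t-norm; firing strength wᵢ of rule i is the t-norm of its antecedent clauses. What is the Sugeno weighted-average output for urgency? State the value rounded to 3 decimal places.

19.886

R1 (z=16.0): moderate=0.61, elevated=0.63; AND[min(a, b)] → w = 0.61
R2 (z=28.5): extended=0.95, ¬elevated=1−0.63=0.37; AND[min(a, b)] → w = 0.37
R3 (z=22.0): extended=0.95, ¬critical=1−0.89=0.11; AND[min(a, b)] → w = 0.11
R4 (z=16.0): critical=0.89, brief=0.27; AND[min(a, b)] → w = 0.27
Weighted average = (0.61·16.0 + 0.37·28.5 + 0.11·22.0 + 0.27·16.0) / (0.61 + 0.37 + 0.11 + 0.27)
  = 27.0450 / 1.3600 = 19.886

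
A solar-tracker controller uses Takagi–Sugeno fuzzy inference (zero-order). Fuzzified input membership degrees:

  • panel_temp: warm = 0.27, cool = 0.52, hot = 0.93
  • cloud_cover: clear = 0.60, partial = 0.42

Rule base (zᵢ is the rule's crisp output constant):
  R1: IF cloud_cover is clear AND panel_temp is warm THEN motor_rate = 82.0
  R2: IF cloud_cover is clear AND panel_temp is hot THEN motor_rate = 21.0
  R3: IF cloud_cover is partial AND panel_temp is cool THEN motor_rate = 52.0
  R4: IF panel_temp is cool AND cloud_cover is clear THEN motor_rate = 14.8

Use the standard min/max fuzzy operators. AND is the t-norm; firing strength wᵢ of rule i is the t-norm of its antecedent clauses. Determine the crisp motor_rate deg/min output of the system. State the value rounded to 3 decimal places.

35.512

R1 (z=82.0): clear=0.60, warm=0.27; AND[min(a, b)] → w = 0.27
R2 (z=21.0): clear=0.60, hot=0.93; AND[min(a, b)] → w = 0.60
R3 (z=52.0): partial=0.42, cool=0.52; AND[min(a, b)] → w = 0.42
R4 (z=14.8): cool=0.52, clear=0.60; AND[min(a, b)] → w = 0.52
Weighted average = (0.27·82.0 + 0.60·21.0 + 0.42·52.0 + 0.52·14.8) / (0.27 + 0.60 + 0.42 + 0.52)
  = 64.2760 / 1.8100 = 35.512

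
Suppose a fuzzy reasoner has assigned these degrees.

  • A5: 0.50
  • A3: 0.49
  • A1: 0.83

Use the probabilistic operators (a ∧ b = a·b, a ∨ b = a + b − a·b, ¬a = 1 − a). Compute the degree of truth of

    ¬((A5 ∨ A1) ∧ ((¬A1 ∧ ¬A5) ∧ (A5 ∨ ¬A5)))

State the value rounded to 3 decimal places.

A5 ∨ A1 = a + b − a·b on (0.5000, 0.8300) = 0.9150
¬A1 = 1 − 0.8300 = 0.1700
¬A5 = 1 − 0.5000 = 0.5000
¬A1 ∧ ¬A5 = a·b on (0.1700, 0.5000) = 0.0850
¬A5 = 1 − 0.5000 = 0.5000
A5 ∨ ¬A5 = a + b − a·b on (0.5000, 0.5000) = 0.7500
(¬A1 ∧ ¬A5) ∧ (A5 ∨ ¬A5) = a·b on (0.0850, 0.7500) = 0.0638
(A5 ∨ A1) ∧ ((¬A1 ∧ ¬A5) ∧ (A5 ∨ ¬A5)) = a·b on (0.9150, 0.0638) = 0.0583
¬((A5 ∨ A1) ∧ ((¬A1 ∧ ¬A5) ∧ (A5 ∨ ¬A5))) = 1 − 0.0583 = 0.9417

0.942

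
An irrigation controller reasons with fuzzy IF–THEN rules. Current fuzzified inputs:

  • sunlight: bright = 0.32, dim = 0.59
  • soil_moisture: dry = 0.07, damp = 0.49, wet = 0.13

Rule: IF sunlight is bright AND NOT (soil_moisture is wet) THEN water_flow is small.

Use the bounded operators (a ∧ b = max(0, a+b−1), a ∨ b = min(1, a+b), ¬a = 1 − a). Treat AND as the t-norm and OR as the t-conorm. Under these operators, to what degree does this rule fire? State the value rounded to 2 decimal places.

0.19

firing strength: bright=0.32, ¬wet=1−0.13=0.87; AND[max(0, a+b−1)] → w = 0.19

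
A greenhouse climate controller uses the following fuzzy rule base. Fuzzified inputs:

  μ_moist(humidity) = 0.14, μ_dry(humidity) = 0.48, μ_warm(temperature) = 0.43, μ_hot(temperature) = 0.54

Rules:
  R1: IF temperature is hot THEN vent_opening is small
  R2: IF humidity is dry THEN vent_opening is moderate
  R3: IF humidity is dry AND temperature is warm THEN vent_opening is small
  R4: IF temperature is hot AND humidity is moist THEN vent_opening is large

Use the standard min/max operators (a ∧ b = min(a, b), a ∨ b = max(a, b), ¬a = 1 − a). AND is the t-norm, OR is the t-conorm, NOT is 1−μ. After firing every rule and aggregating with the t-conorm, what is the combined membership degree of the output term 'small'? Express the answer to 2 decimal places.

R1: hot=0.54 → w = 0.54
R2: dry=0.48 → w = 0.48
R3: dry=0.48, warm=0.43; AND[min(a, b)] → w = 0.43
R4: hot=0.54, moist=0.14; AND[min(a, b)] → w = 0.14
Rules with consequent 'small': {R1, R3} → strengths 0.54, 0.43
Aggregate via t-conorm [max(a, b)]: 0.54

0.54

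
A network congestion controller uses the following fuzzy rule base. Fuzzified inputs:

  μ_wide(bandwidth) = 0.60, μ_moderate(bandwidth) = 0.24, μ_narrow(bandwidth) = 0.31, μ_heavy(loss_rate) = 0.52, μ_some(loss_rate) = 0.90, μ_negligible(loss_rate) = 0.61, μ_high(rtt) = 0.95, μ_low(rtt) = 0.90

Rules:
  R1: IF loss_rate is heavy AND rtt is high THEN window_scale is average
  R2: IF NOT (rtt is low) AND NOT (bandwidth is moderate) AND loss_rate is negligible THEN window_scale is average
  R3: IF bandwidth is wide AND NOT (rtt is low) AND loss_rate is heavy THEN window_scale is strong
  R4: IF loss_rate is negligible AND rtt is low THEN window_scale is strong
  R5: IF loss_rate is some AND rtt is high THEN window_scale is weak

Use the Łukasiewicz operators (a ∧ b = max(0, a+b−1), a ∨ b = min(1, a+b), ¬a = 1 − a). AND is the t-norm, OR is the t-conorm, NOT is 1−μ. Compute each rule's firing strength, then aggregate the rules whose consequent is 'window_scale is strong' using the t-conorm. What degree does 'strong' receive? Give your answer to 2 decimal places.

0.51

R1: heavy=0.52, high=0.95; AND[max(0, a+b−1)] → w = 0.47
R2: ¬low=1−0.90=0.10, ¬moderate=1−0.24=0.76, negligible=0.61; AND[max(0, a+b−1)] → w = 0.00
R3: wide=0.60, ¬low=1−0.90=0.10, heavy=0.52; AND[max(0, a+b−1)] → w = 0.00
R4: negligible=0.61, low=0.90; AND[max(0, a+b−1)] → w = 0.51
R5: some=0.90, high=0.95; AND[max(0, a+b−1)] → w = 0.85
Rules with consequent 'strong': {R3, R4} → strengths 0.00, 0.51
Aggregate via t-conorm [min(1, a+b)]: 0.51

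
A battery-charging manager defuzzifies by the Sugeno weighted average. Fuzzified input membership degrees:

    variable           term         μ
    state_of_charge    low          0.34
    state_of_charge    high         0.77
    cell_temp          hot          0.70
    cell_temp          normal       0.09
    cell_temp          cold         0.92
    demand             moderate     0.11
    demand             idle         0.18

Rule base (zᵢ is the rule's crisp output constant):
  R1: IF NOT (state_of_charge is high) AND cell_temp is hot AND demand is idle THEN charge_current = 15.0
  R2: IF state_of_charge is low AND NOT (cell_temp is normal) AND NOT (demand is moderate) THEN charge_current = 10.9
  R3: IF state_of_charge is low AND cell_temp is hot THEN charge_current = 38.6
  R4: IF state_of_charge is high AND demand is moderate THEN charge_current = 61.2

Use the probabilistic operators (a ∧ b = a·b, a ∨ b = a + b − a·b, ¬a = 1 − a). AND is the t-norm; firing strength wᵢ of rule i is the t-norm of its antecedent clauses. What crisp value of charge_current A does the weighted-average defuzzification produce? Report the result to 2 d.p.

28.40

R1 (z=15.0): ¬high=1−0.77=0.23, hot=0.70, idle=0.18; AND[a·b] → w = 0.0290
R2 (z=10.9): low=0.34, ¬normal=1−0.09=0.91, ¬moderate=1−0.11=0.89; AND[a·b] → w = 0.2754
R3 (z=38.6): low=0.34, hot=0.70; AND[a·b] → w = 0.2380
R4 (z=61.2): high=0.77, moderate=0.11; AND[a·b] → w = 0.0847
Weighted average = (0.0290·15.0 + 0.2754·10.9 + 0.2380·38.6 + 0.0847·61.2) / (0.0290 + 0.2754 + 0.2380 + 0.0847)
  = 17.8066 / 0.6270 = 28.40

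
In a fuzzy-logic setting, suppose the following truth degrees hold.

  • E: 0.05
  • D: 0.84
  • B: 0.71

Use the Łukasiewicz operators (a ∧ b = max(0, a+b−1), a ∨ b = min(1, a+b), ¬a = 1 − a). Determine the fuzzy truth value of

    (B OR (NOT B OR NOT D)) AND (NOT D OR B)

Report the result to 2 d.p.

NOT B = 1 − 0.71 = 0.29
NOT D = 1 − 0.84 = 0.16
NOT B OR NOT D = min(1, a+b) on (0.29, 0.16) = 0.45
B OR (NOT B OR NOT D) = min(1, a+b) on (0.71, 0.45) = 1.00
NOT D = 1 − 0.84 = 0.16
NOT D OR B = min(1, a+b) on (0.16, 0.71) = 0.87
(B OR (NOT B OR NOT D)) AND (NOT D OR B) = max(0, a+b−1) on (1.00, 0.87) = 0.87

0.87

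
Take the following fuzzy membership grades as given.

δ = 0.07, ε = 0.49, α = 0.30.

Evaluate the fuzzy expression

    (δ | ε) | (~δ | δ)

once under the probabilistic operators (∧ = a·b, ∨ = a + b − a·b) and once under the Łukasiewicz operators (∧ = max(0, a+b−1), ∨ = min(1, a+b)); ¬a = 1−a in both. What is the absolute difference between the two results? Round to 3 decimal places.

0.031

Under probabilistic:
  δ | ε = a + b − a·b on (0.0700, 0.4900) = 0.5257
  ~δ = 1 − 0.0700 = 0.9300
  ~δ | δ = a + b − a·b on (0.9300, 0.0700) = 0.9349
  (δ | ε) | (~δ | δ) = a + b − a·b on (0.5257, 0.9349) = 0.9691
  → value = 0.9691
Under Łukasiewicz:
  δ | ε = min(1, a+b) on (0.07, 0.49) = 0.56
  ~δ = 1 − 0.07 = 0.93
  ~δ | δ = min(1, a+b) on (0.93, 0.07) = 1.00
  (δ | ε) | (~δ | δ) = min(1, a+b) on (0.56, 1.00) = 1.00
  → value = 1.0000
|0.9691 − 1.0000| = 0.031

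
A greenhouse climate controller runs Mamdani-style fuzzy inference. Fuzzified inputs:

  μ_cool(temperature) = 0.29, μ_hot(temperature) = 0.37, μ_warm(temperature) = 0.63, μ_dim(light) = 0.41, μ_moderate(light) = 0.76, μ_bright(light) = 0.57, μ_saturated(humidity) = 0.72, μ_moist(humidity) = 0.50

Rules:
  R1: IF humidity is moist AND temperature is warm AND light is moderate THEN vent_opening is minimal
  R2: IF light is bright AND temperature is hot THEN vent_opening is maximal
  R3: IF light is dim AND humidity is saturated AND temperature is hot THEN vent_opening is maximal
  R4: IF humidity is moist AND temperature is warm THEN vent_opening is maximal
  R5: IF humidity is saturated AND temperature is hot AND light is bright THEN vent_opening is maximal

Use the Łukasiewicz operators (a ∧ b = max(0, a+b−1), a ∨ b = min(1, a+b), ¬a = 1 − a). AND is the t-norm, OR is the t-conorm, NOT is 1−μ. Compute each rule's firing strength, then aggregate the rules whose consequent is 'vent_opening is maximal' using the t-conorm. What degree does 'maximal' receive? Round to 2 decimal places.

0.13

R1: moist=0.50, warm=0.63, moderate=0.76; AND[max(0, a+b−1)] → w = 0.00
R2: bright=0.57, hot=0.37; AND[max(0, a+b−1)] → w = 0.00
R3: dim=0.41, saturated=0.72, hot=0.37; AND[max(0, a+b−1)] → w = 0.00
R4: moist=0.50, warm=0.63; AND[max(0, a+b−1)] → w = 0.13
R5: saturated=0.72, hot=0.37, bright=0.57; AND[max(0, a+b−1)] → w = 0.00
Rules with consequent 'maximal': {R2, R3, R4, R5} → strengths 0.00, 0.00, 0.13, 0.00
Aggregate via t-conorm [min(1, a+b)]: 0.13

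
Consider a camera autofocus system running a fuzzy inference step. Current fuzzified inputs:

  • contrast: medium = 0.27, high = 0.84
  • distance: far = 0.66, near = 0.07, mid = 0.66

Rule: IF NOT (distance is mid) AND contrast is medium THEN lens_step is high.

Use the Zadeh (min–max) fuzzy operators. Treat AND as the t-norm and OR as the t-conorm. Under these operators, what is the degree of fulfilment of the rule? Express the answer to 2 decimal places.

0.27

firing strength: ¬mid=1−0.66=0.34, medium=0.27; AND[min(a, b)] → w = 0.27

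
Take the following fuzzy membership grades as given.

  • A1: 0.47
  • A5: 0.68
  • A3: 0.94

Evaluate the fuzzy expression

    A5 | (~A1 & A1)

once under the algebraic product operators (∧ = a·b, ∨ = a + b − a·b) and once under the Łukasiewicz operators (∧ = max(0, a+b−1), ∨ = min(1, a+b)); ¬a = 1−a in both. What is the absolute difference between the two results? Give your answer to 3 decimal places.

0.080

Under algebraic product:
  ~A1 = 1 − 0.4700 = 0.5300
  ~A1 & A1 = a·b on (0.5300, 0.4700) = 0.2491
  A5 | (~A1 & A1) = a + b − a·b on (0.6800, 0.2491) = 0.7597
  → value = 0.7597
Under Łukasiewicz:
  ~A1 = 1 − 0.47 = 0.53
  ~A1 & A1 = max(0, a+b−1) on (0.53, 0.47) = 0.00
  A5 | (~A1 & A1) = min(1, a+b) on (0.68, 0.00) = 0.68
  → value = 0.6800
|0.7597 − 0.6800| = 0.080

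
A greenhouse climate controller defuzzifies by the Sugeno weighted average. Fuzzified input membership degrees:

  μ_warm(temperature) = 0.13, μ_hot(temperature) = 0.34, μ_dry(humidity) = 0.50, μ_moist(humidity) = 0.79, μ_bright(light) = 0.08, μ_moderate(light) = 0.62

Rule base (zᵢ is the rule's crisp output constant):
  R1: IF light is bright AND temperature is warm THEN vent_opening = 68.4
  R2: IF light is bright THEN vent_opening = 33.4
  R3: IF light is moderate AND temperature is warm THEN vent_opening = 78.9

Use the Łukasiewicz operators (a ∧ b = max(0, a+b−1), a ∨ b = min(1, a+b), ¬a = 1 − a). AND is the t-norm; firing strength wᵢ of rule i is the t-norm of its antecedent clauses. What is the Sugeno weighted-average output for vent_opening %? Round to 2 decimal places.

33.40

R1 (z=68.4): bright=0.08, warm=0.13; AND[max(0, a+b−1)] → w = 0.00
R2 (z=33.4): bright=0.08 → w = 0.08
R3 (z=78.9): moderate=0.62, warm=0.13; AND[max(0, a+b−1)] → w = 0.00
Weighted average = (0.00·68.4 + 0.08·33.4 + 0.00·78.9) / (0.00 + 0.08 + 0.00)
  = 2.6720 / 0.0800 = 33.40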